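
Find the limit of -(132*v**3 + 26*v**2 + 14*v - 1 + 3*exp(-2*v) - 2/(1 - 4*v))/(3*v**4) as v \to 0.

170

Substitution gives 0/0; apply L'Hôpital's rule 4 times.
After differentiating numerator and denominator 4 times the quotient is (48*e^(-2*v) + 12288/(4*v - 1)^5)/(-72); at v = 0 this is 170.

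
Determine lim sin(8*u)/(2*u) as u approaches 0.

Substitution gives 0/0.
Write it as (8/2)·sin(8u)/(8u); since sin(θ)/θ → 1, the limit is 4.

4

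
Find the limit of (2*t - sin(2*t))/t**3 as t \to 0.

Direct substitution gives 0/0.
Apply L'Hôpital: lim (2 - 2*cos(2*t))/(3*t^2), still 0/0.
Apply L'Hôpital: lim (4*sin(2*t))/(6*t), still 0/0.
After 3 applications of L'Hôpital's rule the quotient is (8*cos(2*t))/(6); substituting t = 0 gives 4/3.

4/3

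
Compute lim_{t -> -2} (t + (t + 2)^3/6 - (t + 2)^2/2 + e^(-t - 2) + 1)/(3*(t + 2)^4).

1/72

Direct substitution gives 0/0.
Apply L'Hôpital: lim (-t + (t + 2)^2/2 - e^(-t - 2) - 1)/(12*(t + 2)^3), still 0/0.
Apply L'Hôpital: lim (t + e^(-t - 2) + 1)/(36*(t + 2)^2), still 0/0.
Apply L'Hôpital: lim (1 - e^(-t - 2))/(72*t + 144), still 0/0.
After 4 applications of L'Hôpital's rule the quotient is (e^(-t - 2))/(72); substituting t = -2 gives 1/72.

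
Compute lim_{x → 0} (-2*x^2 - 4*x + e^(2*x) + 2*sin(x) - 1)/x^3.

1

Substitution gives 0/0; apply L'Hôpital's rule 3 times.
After differentiating numerator and denominator 3 times the quotient is (8*e^(2*x) - 2*cos(x))/(6); at x = 0 this is 1.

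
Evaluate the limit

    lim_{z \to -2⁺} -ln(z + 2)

As z → -2⁺, z + 2 → 0⁺ and ln(z + 2) → −∞.
Multiplying by -1 gives ∞.

∞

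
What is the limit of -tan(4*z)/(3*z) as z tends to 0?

-4/3

Substitution gives 0/0.
Since tan(u)/u → 1 as u → 0, tan(4z)/(4z) → 1 and the limit is 4/(-3) = -4/3.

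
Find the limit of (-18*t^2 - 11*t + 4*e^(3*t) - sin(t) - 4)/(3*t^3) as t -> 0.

109/18

Substitution gives 0/0 (the numerator vanishes to order 3).
Expand each term to order t^3: the coefficient of t^3 in 4·e^(3t) is 18 and in −sin(t) is 1/6.
Lower-order terms cancel with the polynomial part, so the numerator is (109/6)·t^3 + o(t^3), and the limit is (109/6)/(3) = 109/18.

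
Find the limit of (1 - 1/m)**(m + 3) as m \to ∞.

e^(-1)

Write it as [(1 - 1/m)^m]^(1) · (1 - 1/m)^(3). The bracketed term tends to e^(-1) and the second factor to 1, so the limit is e^(-1).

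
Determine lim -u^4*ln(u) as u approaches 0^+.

This is a 0·(−∞) form. Rewrite as -1·ln(u) / u^(−4) and apply L'Hôpital:
the derivative quotient is -1·(1/u) / (−4·u^(−5)) = (1/4)·u^4 → 0.

0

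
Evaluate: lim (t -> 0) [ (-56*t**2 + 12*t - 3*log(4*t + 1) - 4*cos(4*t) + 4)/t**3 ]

Substitution gives 0/0; apply L'Hôpital's rule 3 times.
After differentiating numerator and denominator 3 times the quotient is (-256*sin(4*t) - 384/(4*t + 1)^3)/(6); at t = 0 this is -64.

-64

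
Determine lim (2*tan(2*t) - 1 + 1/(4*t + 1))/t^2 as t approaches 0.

Substitution gives 0/0; apply L'Hôpital's rule 2 times.
After differentiating numerator and denominator 2 times the quotient is (16*tan(2*t)/cos(2*t)^2 + 32/(4*t + 1)^3)/(2); at t = 0 this is 16.

16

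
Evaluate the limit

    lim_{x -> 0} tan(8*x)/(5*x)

8/5

Substitution gives 0/0.
Since tan(u)/u → 1 as u → 0, tan(8x)/(8x) → 1 and the limit is 8/5.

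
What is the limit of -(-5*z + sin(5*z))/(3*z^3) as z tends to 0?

Direct substitution gives 0/0.
Apply L'Hôpital: lim (5*cos(5*z) - 5)/(-9*z^2), still 0/0.
Apply L'Hôpital: lim (-25*sin(5*z))/(-18*z), still 0/0.
After 3 applications of L'Hôpital's rule the quotient is (-125*cos(5*z))/(-18); substituting z = 0 gives 125/18.

125/18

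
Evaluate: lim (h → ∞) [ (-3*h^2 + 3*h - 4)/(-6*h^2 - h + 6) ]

1/2

Numerator and denominator both have degree 2.
Dividing every term by h^2, all lower-order terms vanish and the limit is the ratio of leading coefficients, -3/(-6) = 1/2.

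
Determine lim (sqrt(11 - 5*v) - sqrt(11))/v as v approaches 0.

A 0/0 form; rationalise with √(11 - 5v) + √11. This collapses the numerator to -5v, leaving -5/(√(11 - 5v) + √11) → -5/(2√11) = -5*√(11)/22.

-5*√(11)/22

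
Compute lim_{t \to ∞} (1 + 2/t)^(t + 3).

e^(2)

The base → 1 and the exponent → ∞: a 1^∞ form.
Take logarithms: (t + 3)·ln(1 + 2/t). Since ln(1+u) ~ u for small u, this behaves like (t)·(2/t) → 2.
So the limit is e^(2).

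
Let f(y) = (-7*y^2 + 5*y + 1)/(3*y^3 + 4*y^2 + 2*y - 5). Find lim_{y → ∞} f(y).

0

The denominator has degree 3 and the numerator degree 2. Dividing numerator and denominator by y^3 sends every term to 0 except the leading denominator term, so the limit is 0.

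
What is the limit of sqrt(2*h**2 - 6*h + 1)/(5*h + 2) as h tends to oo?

For large |h|, √(2*h^2 - 6*h + 1) ≈ √2·|h| and the denominator ≈ 5h.
Since h → +∞, |h| = h, giving √2/(5) = √(2)/5.

√(2)/5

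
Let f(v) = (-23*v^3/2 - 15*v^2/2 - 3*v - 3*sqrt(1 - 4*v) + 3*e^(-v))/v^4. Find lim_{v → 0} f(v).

Substitution gives 0/0 (the numerator vanishes to order 4).
Expand each term to order v^4: the coefficient of v^4 in 3·e^(-v) is 1/8 and in -3·√(1 - 4v) is 30.
Lower-order terms cancel with the polynomial part, so the numerator is (241/8)·v^4 + o(v^4), and the limit is (241/8)/(1) = 241/8.

241/8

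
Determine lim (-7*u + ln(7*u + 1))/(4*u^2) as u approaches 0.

Direct substitution gives 0/0.
Apply L'Hôpital: lim (-7 + 7/(7*u + 1))/(8*u), still 0/0.
After 2 applications of L'Hôpital's rule the quotient is (-49/(7*u + 1)^2)/(8); substituting u = 0 gives -49/8.

-49/8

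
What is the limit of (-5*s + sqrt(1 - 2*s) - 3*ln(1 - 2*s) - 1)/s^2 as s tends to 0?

Substitution gives 0/0 (the numerator vanishes to order 2).
Expand each term to order s^2: the coefficient of s^2 in √(1 - 2s) is -1/2 and in -3·ln(1 - 2s) is 6.
Lower-order terms cancel with the polynomial part, so the numerator is (11/2)·s^2 + o(s^2), and the limit is (11/2)/(1) = 11/2.

11/2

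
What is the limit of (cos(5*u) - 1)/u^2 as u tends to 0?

-25/2

Direct substitution gives 0/0.
Apply L'Hôpital: lim (-5*sin(5*u))/(2*u), still 0/0.
After 2 applications of L'Hôpital's rule the quotient is (-25*cos(5*u))/(2); substituting u = 0 gives -25/2.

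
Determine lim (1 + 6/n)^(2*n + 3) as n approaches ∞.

The base → 1 and the exponent → ∞: a 1^∞ form.
Take logarithms: (2n + 3)·ln(1 + 6/n). Since ln(1+u) ~ u for small u, this behaves like (2n)·(6/n) → 12.
So the limit is e^(12).

e^(12)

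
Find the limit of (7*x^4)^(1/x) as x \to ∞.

1

Base → ∞ and exponent → 0: an ∞^0 form.
Take logs: (1/x)·ln(7·x^4) = (ln 7 + 4·ln x)/x → 0.
So the limit is e^0 = 1.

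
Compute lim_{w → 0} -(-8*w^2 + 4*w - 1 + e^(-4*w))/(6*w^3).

16/9

Direct substitution gives 0/0.
Apply L'Hôpital: lim (-16*w + 4 - 4*e^(-4*w))/(-18*w^2), still 0/0.
Apply L'Hôpital: lim (-16 + 16*e^(-4*w))/(-36*w), still 0/0.
After 3 applications of L'Hôpital's rule the quotient is (-64*e^(-4*w))/(-36); substituting w = 0 gives 16/9.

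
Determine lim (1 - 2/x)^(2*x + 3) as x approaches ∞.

Let L be the limit and take ln: ln L = lim (2x + 3)·ln(1 - 2/x) = lim (2x + 3)·(-2/x + O(1/x²)) = -4.
Hence L = e^(-4).

e^(-4)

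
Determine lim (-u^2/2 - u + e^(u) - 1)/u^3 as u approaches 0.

Direct substitution gives 0/0.
Apply L'Hôpital: lim (-u + e^(u) - 1)/(3*u^2), still 0/0.
Apply L'Hôpital: lim (e^(u) - 1)/(6*u), still 0/0.
After 3 applications of L'Hôpital's rule the quotient is (e^(u))/(6); substituting u = 0 gives 1/6.

1/6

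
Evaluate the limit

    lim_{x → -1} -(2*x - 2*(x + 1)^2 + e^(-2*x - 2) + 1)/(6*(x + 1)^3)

2/9

Direct substitution gives 0/0.
Apply L'Hôpital: lim (-4*x - 2*e^(-2*x - 2) - 2)/(-18*(x + 1)^2), still 0/0.
Apply L'Hôpital: lim (4*e^(-2*x - 2) - 4)/(-36*x - 36), still 0/0.
After 3 applications of L'Hôpital's rule the quotient is (-8*e^(-2*x - 2))/(-36); substituting x = -1 gives 2/9.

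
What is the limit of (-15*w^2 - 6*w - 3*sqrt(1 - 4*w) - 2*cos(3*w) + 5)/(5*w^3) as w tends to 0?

Substitution gives 0/0; apply L'Hôpital's rule 3 times.
After differentiating numerator and denominator 3 times the quotient is (-54*sin(3*w) + 72/(1 - 4*w)^(5/2))/(30); at w = 0 this is 12/5.

12/5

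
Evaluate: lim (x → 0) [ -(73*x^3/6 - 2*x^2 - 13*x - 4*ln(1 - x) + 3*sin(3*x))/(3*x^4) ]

Substitution gives 0/0; apply L'Hôpital's rule 4 times.
After differentiating numerator and denominator 4 times the quotient is (243*sin(3*x) + 24/(x - 1)^4)/(-72); at x = 0 this is -1/3.

-1/3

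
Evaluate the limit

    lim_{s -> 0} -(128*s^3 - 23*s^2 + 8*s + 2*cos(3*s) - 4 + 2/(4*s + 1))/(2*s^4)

Substitution gives 0/0 (the numerator vanishes to order 4).
Expand each term to order s^4: the coefficient of s^4 in 2·cos(3s) is 27/4 and in 2·1/(1 + 4s) is 512.
Lower-order terms cancel with the polynomial part, so the numerator is (2075/4)·s^4 + o(s^4), and the limit is (2075/4)/(-2) = -2075/8.

-2075/8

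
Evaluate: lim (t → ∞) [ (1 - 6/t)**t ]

Write it as [(1 - 6/t)^t]^(1) · (1 - 6/t)^(0). The bracketed term tends to e^(-6) and the second factor to 1, so the limit is e^(-6).

e^(-6)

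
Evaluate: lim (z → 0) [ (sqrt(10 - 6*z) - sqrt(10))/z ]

A 0/0 form; rationalise with √(10 - 6z) + √10. This collapses the numerator to -6z, leaving -6/(√(10 - 6z) + √10) → -6/(2√10) = -3*√(10)/10.

-3*√(10)/10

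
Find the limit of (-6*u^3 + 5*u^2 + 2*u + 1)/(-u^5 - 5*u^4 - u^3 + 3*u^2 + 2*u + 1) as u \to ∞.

The denominator has degree 5 and the numerator degree 3. Dividing numerator and denominator by u^5 sends every term to 0 except the leading denominator term, so the limit is 0.

0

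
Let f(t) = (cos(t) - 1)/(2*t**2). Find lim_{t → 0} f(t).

-1/4

Direct substitution gives 0/0.
Apply L'Hôpital: lim (-sin(t))/(4*t), still 0/0.
After 2 applications of L'Hôpital's rule the quotient is (-cos(t))/(4); substituting t = 0 gives -1/4.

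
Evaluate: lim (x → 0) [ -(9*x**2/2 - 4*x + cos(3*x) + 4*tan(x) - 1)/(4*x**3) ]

Substitution gives 0/0 (the numerator vanishes to order 3).
Expand each term to order x^3: the coefficient of x^3 in 4·tan(x) is 4/3 and in cos(3x) is 0.
Lower-order terms cancel with the polynomial part, so the numerator is (4/3)·x^3 + o(x^3), and the limit is (4/3)/(-4) = -1/3.

-1/3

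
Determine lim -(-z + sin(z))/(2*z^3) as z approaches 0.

Direct substitution gives 0/0.
Apply L'Hôpital: lim (cos(z) - 1)/(-6*z^2), still 0/0.
Apply L'Hôpital: lim (-sin(z))/(-12*z), still 0/0.
After 3 applications of L'Hôpital's rule the quotient is (-cos(z))/(-12); substituting z = 0 gives 1/12.

1/12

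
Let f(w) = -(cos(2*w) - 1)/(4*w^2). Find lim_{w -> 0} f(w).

1/2

Direct substitution gives 0/0.
Apply L'Hôpital: lim (-2*sin(2*w))/(-8*w), still 0/0.
After 2 applications of L'Hôpital's rule the quotient is (-4*cos(2*w))/(-8); substituting w = 0 gives 1/2.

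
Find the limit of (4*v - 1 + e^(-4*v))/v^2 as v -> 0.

Direct substitution gives 0/0.
Apply L'Hôpital: lim (4 - 4*e^(-4*v))/(2*v), still 0/0.
After 2 applications of L'Hôpital's rule the quotient is (16*e^(-4*v))/(2); substituting v = 0 gives 8.

8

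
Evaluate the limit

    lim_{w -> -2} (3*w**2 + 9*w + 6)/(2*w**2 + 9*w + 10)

Since w = -2 makes numerator and denominator zero, (w + 2) divides both.
Cancelling it gives (3*w + 3)/(2*w + 5); now plug in w = -2 to get -3.

-3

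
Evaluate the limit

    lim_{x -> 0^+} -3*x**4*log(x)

0

This is a 0·(−∞) form. Rewrite as -3·ln(x) / x^(−4) and apply L'Hôpital:
the derivative quotient is -3·(1/x) / (−4·x^(−5)) = (3/4)·x^4 → 0.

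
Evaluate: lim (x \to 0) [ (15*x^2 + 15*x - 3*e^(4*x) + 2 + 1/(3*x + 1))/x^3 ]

-59

Substitution gives 0/0; apply L'Hôpital's rule 3 times.
After differentiating numerator and denominator 3 times the quotient is (-192*e^(4*x) - 162/(3*x + 1)^4)/(6); at x = 0 this is -59.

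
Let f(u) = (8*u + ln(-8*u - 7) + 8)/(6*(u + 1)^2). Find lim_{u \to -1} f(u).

-16/3

Direct substitution gives 0/0.
Apply L'Hôpital: lim (8 - 8/(-8*u - 7))/(12*u + 12), still 0/0.
After 2 applications of L'Hôpital's rule the quotient is (-64/(-8*u - 7)^2)/(12); substituting u = -1 gives -16/3.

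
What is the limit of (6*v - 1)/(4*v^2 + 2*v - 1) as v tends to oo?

The denominator has degree 2 and the numerator degree 1. Dividing numerator and denominator by v^2 sends every term to 0 except the leading denominator term, so the limit is 0.

0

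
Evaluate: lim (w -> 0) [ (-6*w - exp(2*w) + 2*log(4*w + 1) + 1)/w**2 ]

Substitution gives 0/0; apply L'Hôpital's rule 2 times.
After differentiating numerator and denominator 2 times the quotient is (-4*e^(2*w) - 32/(4*w + 1)^2)/(2); at w = 0 this is -18.

-18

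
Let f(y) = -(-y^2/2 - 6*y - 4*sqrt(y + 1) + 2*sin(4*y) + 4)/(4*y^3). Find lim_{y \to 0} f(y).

Substitution gives 0/0; apply L'Hôpital's rule 3 times.
After differentiating numerator and denominator 3 times the quotient is (-128*cos(4*y) - 3/(2*(y + 1)^(5/2)))/(-24); at y = 0 this is 259/48.

259/48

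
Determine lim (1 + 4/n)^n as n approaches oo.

e^(4)

Write it as [(1 + 4/n)^n]^(1) · (1 + 4/n)^(0). The bracketed term tends to e^(4) and the second factor to 1, so the limit is e^(4).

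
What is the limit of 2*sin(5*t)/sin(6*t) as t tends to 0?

Substitution gives 0/0.
Divide numerator and denominator by t: sin(5t)/t → 5 and sin(6t)/t → 6, so the limit is 2·5/6 = 5/3.

5/3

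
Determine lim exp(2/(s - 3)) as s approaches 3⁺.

As s → 3⁺, 2/(s - 3) → +∞, so e^(2/(s - 3)) → ∞.

∞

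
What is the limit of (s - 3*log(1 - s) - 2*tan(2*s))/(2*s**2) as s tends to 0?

Substitution gives 0/0; apply L'Hôpital's rule 2 times.
After differentiating numerator and denominator 2 times the quotient is (-16*tan(2*s)/cos(2*s)^2 + 3/(s - 1)^2)/(4); at s = 0 this is 3/4.

3/4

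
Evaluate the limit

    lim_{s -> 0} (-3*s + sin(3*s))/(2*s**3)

-9/4

Direct substitution gives 0/0.
Apply L'Hôpital: lim (3*cos(3*s) - 3)/(6*s^2), still 0/0.
Apply L'Hôpital: lim (-9*sin(3*s))/(12*s), still 0/0.
After 3 applications of L'Hôpital's rule the quotient is (-27*cos(3*s))/(12); substituting s = 0 gives -9/4.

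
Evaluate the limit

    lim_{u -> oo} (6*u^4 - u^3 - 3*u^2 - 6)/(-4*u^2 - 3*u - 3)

The numerator has higher degree (4 > 2); the quotient behaves like (6/(-4))·u^2 for large |u|.
As u → +∞ this diverges to -∞.

-∞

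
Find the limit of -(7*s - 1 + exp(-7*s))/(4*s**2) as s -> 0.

Direct substitution gives 0/0.
Apply L'Hôpital: lim (7 - 7*e^(-7*s))/(-8*s), still 0/0.
After 2 applications of L'Hôpital's rule the quotient is (49*e^(-7*s))/(-8); substituting s = 0 gives -49/8.

-49/8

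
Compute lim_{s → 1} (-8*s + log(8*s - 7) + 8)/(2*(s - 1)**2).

-16

Direct substitution gives 0/0.
Apply L'Hôpital: lim (-8 + 8/(8*s - 7))/(4*s - 4), still 0/0.
After 2 applications of L'Hôpital's rule the quotient is (-64/(8*s - 7)^2)/(4); substituting s = 1 gives -16.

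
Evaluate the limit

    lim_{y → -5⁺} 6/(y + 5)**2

As y → -5⁺, (y + 5) → 0⁺, so (y + 5)^2 → 0⁺ and 6/(y + 5)^2 → ∞.

∞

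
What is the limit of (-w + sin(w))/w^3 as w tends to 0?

-1/6

Direct substitution gives 0/0.
Apply L'Hôpital: lim (cos(w) - 1)/(3*w^2), still 0/0.
Apply L'Hôpital: lim (-sin(w))/(6*w), still 0/0.
After 3 applications of L'Hôpital's rule the quotient is (-cos(w))/(6); substituting w = 0 gives -1/6.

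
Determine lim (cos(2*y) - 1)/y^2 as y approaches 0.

-2

Direct substitution gives 0/0.
Apply L'Hôpital: lim (-2*sin(2*y))/(2*y), still 0/0.
After 2 applications of L'Hôpital's rule the quotient is (-4*cos(2*y))/(2); substituting y = 0 gives -2.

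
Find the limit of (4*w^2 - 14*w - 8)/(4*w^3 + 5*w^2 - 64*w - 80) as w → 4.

At w = 4 both the top and bottom vanish — a removable singularity. Factoring out (w - 4) from each leaves (4*w + 2)/(4*w^2 + 21*w + 20), which at w = 4 equals 3/28.

3/28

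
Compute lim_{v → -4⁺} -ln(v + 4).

As v → -4⁺, v + 4 → 0⁺ and ln(v + 4) → −∞.
Multiplying by -1 gives ∞.

∞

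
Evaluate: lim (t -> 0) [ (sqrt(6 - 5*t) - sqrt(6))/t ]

-5*√(6)/12

Substitution gives 0/0. Multiply numerator and denominator by the conjugate √(6 - 5t) + √6.
The numerator becomes (6 - 5t) − 6 = -5t, so the expression simplifies to -5/(√(6 - 5t) + √6).
Letting t → 0 gives -5/(2√6) = -5*√(6)/12.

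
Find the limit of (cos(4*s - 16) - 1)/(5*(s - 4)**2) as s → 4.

-8/5

Direct substitution gives 0/0.
Apply L'Hôpital: lim (-4*sin(4*s - 16))/(10*s - 40), still 0/0.
After 2 applications of L'Hôpital's rule the quotient is (-16*cos(4*s - 16))/(10); substituting s = 4 gives -8/5.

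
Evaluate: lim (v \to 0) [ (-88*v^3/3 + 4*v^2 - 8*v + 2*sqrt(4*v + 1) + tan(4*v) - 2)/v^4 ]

Substitution gives 0/0 (the numerator vanishes to order 4).
Expand each term to order v^4: the coefficient of v^4 in tan(4v) is 0 and in 2·√(1 + 4v) is -20.
Lower-order terms cancel with the polynomial part, so the numerator is (-20)·v^4 + o(v^4), and the limit is (-20)/(1) = -20.

-20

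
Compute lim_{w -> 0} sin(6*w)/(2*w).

3

Substitution gives 0/0.
Write it as (6/2)·sin(6w)/(6w); since sin(u)/u → 1, the limit is 3.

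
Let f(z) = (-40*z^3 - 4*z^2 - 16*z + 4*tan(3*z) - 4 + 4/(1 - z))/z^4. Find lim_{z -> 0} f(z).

4

Substitution gives 0/0; apply L'Hôpital's rule 4 times.
After differentiating numerator and denominator 4 times the quotient is (96*(27*(z - 1)^5*(3*tan(3*z)^2 + 2)*tan(3*z)/cos(3*z)^2 - 1)/(z - 1)^5)/(24); at z = 0 this is 4.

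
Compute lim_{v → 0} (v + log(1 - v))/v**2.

-1/2

Direct substitution gives 0/0.
Apply L'Hôpital: lim (1 - 1/(1 - v))/(2*v), still 0/0.
After 2 applications of L'Hôpital's rule the quotient is (-1/(1 - v)^2)/(2); substituting v = 0 gives -1/2.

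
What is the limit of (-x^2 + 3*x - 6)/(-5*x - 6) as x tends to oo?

∞

The numerator has higher degree (2 > 1); the quotient behaves like (-1/(-5))·x^1 for large |x|.
As x → +∞ this diverges to ∞.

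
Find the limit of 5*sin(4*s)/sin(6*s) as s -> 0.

Substitution gives 0/0.
Divide numerator and denominator by s: sin(4s)/s → 4 and sin(6s)/s → 6, so the limit is 5·4/6 = 10/3.

10/3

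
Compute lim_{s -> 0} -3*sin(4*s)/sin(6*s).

-2

Substitution gives 0/0.
Divide numerator and denominator by s: sin(4s)/s → 4 and sin(6s)/s → 6, so the limit is -3·4/6 = -2.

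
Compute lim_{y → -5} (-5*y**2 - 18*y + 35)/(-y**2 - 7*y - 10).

32/3

At y = -5 both the top and bottom vanish — a removable singularity. Factoring out (y + 5) from each leaves (7 - 5*y)/(-y - 2), which at y = -5 equals 32/3.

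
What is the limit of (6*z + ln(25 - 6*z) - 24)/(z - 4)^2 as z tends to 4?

Direct substitution gives 0/0.
Apply L'Hôpital: lim (6 - 6/(25 - 6*z))/(2*z - 8), still 0/0.
After 2 applications of L'Hôpital's rule the quotient is (-36/(25 - 6*z)^2)/(2); substituting z = 4 gives -18.

-18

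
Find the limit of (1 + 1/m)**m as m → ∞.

The base → 1 and the exponent → ∞: a 1^∞ form.
Take logarithms: (m)·ln(1 + 1/m). Since ln(1+u) ~ u for small u, this behaves like (m)·(1/m) → 1.
So the limit is e^(1).

e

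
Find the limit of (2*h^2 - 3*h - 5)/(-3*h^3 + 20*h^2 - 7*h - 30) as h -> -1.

1/8

At h = -1 both the top and bottom vanish — a removable singularity. Factoring out (h + 1) from each leaves (2*h - 5)/(-3*h^2 + 23*h - 30), which at h = -1 equals 1/8.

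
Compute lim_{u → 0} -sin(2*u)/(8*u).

Substitution gives 0/0.
Write it as (2/(-8))·sin(2u)/(2u); since sin(θ)/θ → 1, the limit is -1/4.

-1/4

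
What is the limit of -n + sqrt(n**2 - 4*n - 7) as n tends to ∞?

An ∞ − ∞ form. Rationalising with the conjugate, the difference becomes (-4n - 7) / (√(n^2 - 4*n - 7) + n).
For large n the denominator behaves like 2·n, so the quotient tends to -4/2 = -2.

-2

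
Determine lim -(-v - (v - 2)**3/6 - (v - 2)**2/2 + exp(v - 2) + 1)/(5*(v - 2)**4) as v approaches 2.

Direct substitution gives 0/0.
Apply L'Hôpital: lim (-v - (v - 2)^2/2 + e^(v - 2) + 1)/(-20*(v - 2)^3), still 0/0.
Apply L'Hôpital: lim (-v + e^(v - 2) + 1)/(-60*(v - 2)^2), still 0/0.
Apply L'Hôpital: lim (e^(v - 2) - 1)/(240 - 120*v), still 0/0.
After 4 applications of L'Hôpital's rule the quotient is (e^(v - 2))/(-120); substituting v = 2 gives -1/120.

-1/120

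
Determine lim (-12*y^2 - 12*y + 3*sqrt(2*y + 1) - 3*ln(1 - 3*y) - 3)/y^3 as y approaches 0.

57/2

Substitution gives 0/0; apply L'Hôpital's rule 3 times.
After differentiating numerator and denominator 3 times the quotient is (-162/(3*y - 1)^3 + 9/(2*y + 1)^(5/2))/(6); at y = 0 this is 57/2.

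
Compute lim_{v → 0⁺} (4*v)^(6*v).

1

Base → 0⁺ and exponent → 0⁺: a 0^0 form.
Take logs: 6v·ln(4v). This is 0·(−∞); rewriting as ln(4v)/(1/(6v)) and applying L'Hôpital gives 0.
Hence the limit is e^0 = 1.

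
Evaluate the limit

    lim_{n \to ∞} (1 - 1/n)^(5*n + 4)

The base → 1 and the exponent → ∞: a 1^∞ form.
Take logarithms: (5n + 4)·ln(1 - 1/n). Since ln(1+u) ~ u for small u, this behaves like (5n)·(-1/n) → -5.
So the limit is e^(-5).

e^(-5)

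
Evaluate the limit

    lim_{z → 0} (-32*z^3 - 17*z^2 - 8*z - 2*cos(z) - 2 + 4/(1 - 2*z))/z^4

767/12

Substitution gives 0/0 (the numerator vanishes to order 4).
Expand each term to order z^4: the coefficient of z^4 in -2·cos(z) is -1/12 and in 4·1/(1 - 2z) is 64.
Lower-order terms cancel with the polynomial part, so the numerator is (767/12)·z^4 + o(z^4), and the limit is (767/12)/(1) = 767/12.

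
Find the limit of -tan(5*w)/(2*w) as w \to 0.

-5/2

Substitution gives 0/0.
Since tan(u)/u → 1 as u → 0, tan(5w)/(5w) → 1 and the limit is 5/(-2) = -5/2.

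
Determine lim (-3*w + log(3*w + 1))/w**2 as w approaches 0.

Direct substitution gives 0/0.
Apply L'Hôpital: lim (-3 + 3/(3*w + 1))/(2*w), still 0/0.
After 2 applications of L'Hôpital's rule the quotient is (-9/(3*w + 1)^2)/(2); substituting w = 0 gives -9/2.

-9/2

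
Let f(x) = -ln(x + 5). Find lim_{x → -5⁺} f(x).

∞

As x → -5⁺, x + 5 → 0⁺ and ln(x + 5) → −∞.
Multiplying by -1 gives ∞.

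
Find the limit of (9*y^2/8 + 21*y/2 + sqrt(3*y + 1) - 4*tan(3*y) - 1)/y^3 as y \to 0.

-549/16

Substitution gives 0/0 (the numerator vanishes to order 3).
Expand each term to order y^3: the coefficient of y^3 in √(1 + 3y) is 27/16 and in -4·tan(3y) is -36.
Lower-order terms cancel with the polynomial part, so the numerator is (-549/16)·y^3 + o(y^3), and the limit is (-549/16)/(1) = -549/16.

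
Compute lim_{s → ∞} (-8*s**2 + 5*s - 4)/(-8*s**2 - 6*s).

Numerator and denominator both have degree 2.
Dividing every term by s^2, all lower-order terms vanish and the limit is the ratio of leading coefficients, -8/(-8) = 1.

1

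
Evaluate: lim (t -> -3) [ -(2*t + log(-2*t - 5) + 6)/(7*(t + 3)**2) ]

2/7

Direct substitution gives 0/0.
Apply L'Hôpital: lim (2 - 2/(-2*t - 5))/(-14*t - 42), still 0/0.
After 2 applications of L'Hôpital's rule the quotient is (-4/(-2*t - 5)^2)/(-14); substituting t = -3 gives 2/7.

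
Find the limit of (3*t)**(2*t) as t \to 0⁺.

1

Base → 0⁺ and exponent → 0⁺: a 0^0 form.
Take logs: 2t·ln(3t). This is 0·(−∞); rewriting as ln(3t)/(1/(2t)) and applying L'Hôpital gives 0.
Hence the limit is e^0 = 1.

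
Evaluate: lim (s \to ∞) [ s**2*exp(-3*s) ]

Write as s^2/e^{3s}, an ∞/∞ form.
Exponential growth dominates any polynomial, so repeated L'Hôpital (or the standard result) gives 0.

0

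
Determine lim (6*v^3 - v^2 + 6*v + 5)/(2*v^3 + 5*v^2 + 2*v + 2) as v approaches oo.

3

Numerator and denominator both have degree 3.
Dividing every term by v^3, all lower-order terms vanish and the limit is the ratio of leading coefficients, 6/(2) = 3.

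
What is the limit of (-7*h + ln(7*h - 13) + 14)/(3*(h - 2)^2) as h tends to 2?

Direct substitution gives 0/0.
Apply L'Hôpital: lim (-7 + 7/(7*h - 13))/(6*h - 12), still 0/0.
After 2 applications of L'Hôpital's rule the quotient is (-49/(7*h - 13)^2)/(6); substituting h = 2 gives -49/6.

-49/6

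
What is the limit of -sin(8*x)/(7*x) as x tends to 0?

Substitution gives 0/0.
Write it as (8/(-7))·sin(8x)/(8x); since sin(u)/u → 1, the limit is -8/7.

-8/7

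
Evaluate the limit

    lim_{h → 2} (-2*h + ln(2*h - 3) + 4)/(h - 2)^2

Direct substitution gives 0/0.
Apply L'Hôpital: lim (-2 + 2/(2*h - 3))/(2*h - 4), still 0/0.
After 2 applications of L'Hôpital's rule the quotient is (-4/(2*h - 3)^2)/(2); substituting h = 2 gives -2.

-2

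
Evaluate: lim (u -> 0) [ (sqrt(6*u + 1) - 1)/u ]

Substitution gives 0/0. Multiply numerator and denominator by the conjugate √(1 + 6u) + √1.
The numerator becomes (1 + 6u) − 1 = 6u, so the expression simplifies to 6/(√(1 + 6u) + √1).
Letting u → 0 gives 6/(2√1) = 3.

3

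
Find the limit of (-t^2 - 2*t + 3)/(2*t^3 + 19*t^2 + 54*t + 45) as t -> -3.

-2/3

Since t = -3 makes numerator and denominator zero, (t + 3) divides both.
Cancelling it gives (1 - t)/(2*t^2 + 13*t + 15); now plug in t = -3 to get -2/3.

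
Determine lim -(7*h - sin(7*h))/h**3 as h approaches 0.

Direct substitution gives 0/0.
Apply L'Hôpital: lim (7 - 7*cos(7*h))/(-3*h^2), still 0/0.
Apply L'Hôpital: lim (49*sin(7*h))/(-6*h), still 0/0.
After 3 applications of L'Hôpital's rule the quotient is (343*cos(7*h))/(-6); substituting h = 0 gives -343/6.

-343/6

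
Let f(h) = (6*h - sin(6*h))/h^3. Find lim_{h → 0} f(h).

36

Direct substitution gives 0/0.
Apply L'Hôpital: lim (6 - 6*cos(6*h))/(3*h^2), still 0/0.
Apply L'Hôpital: lim (36*sin(6*h))/(6*h), still 0/0.
After 3 applications of L'Hôpital's rule the quotient is (216*cos(6*h))/(6); substituting h = 0 gives 36.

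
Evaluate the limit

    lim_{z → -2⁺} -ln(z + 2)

As z → -2⁺, z + 2 → 0⁺ and ln(z + 2) → −∞.
Multiplying by -1 gives ∞.

∞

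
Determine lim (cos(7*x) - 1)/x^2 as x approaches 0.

Direct substitution gives 0/0.
Apply L'Hôpital: lim (-7*sin(7*x))/(2*x), still 0/0.
After 2 applications of L'Hôpital's rule the quotient is (-49*cos(7*x))/(2); substituting x = 0 gives -49/2.

-49/2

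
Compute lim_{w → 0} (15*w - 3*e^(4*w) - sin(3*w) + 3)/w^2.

-24

Substitution gives 0/0; apply L'Hôpital's rule 2 times.
After differentiating numerator and denominator 2 times the quotient is (-48*e^(4*w) + 9*sin(3*w))/(2); at w = 0 this is -24.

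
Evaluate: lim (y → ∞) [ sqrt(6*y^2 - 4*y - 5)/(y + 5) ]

√(6)

For large |y|, √(6*y^2 - 4*y - 5) ≈ √6·|y| and the denominator ≈ y.
Since y → +∞, |y| = y, giving √6/(1) = √(6).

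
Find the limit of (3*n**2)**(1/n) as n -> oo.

Base → ∞ and exponent → 0: an ∞^0 form.
Take logs: (1/n)·ln(3·n^2) = (ln 3 + 2·ln n)/n → 0.
So the limit is e^0 = 1.

1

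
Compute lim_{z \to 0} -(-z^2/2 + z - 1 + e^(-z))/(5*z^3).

1/30

Direct substitution gives 0/0.
Apply L'Hôpital: lim (-z + 1 - e^(-z))/(-15*z^2), still 0/0.
Apply L'Hôpital: lim (-1 + e^(-z))/(-30*z), still 0/0.
After 3 applications of L'Hôpital's rule the quotient is (-e^(-z))/(-30); substituting z = 0 gives 1/30.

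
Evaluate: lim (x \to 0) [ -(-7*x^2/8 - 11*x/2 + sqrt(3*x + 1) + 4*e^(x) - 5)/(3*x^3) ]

Substitution gives 0/0; apply L'Hôpital's rule 3 times.
After differentiating numerator and denominator 3 times the quotient is (4*e^(x) + 81/(8*(3*x + 1)^(5/2)))/(-18); at x = 0 this is -113/144.

-113/144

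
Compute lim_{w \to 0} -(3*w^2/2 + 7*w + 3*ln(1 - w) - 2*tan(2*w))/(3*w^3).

Substitution gives 0/0 (the numerator vanishes to order 3).
Expand each term to order w^3: the coefficient of w^3 in 3·ln(1 - w) is -1 and in -2·tan(2w) is -16/3.
Lower-order terms cancel with the polynomial part, so the numerator is (-19/3)·w^3 + o(w^3), and the limit is (-19/3)/(-3) = 19/9.

19/9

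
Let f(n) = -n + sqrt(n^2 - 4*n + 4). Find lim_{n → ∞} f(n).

-2

An ∞ − ∞ form. Rationalising with the conjugate, the difference becomes (-4n + 4) / (√(n^2 - 4*n + 4) + n).
For large n the denominator behaves like 2·n, so the quotient tends to -4/2 = -2.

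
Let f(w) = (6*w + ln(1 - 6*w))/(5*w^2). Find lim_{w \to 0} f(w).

-18/5

Direct substitution gives 0/0.
Apply L'Hôpital: lim (6 - 6/(1 - 6*w))/(10*w), still 0/0.
After 2 applications of L'Hôpital's rule the quotient is (-36/(1 - 6*w)^2)/(10); substituting w = 0 gives -18/5.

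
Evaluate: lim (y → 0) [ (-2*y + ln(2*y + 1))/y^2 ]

-2

Direct substitution gives 0/0.
Apply L'Hôpital: lim (-2 + 2/(2*y + 1))/(2*y), still 0/0.
After 2 applications of L'Hôpital's rule the quotient is (-4/(2*y + 1)^2)/(2); substituting y = 0 gives -2.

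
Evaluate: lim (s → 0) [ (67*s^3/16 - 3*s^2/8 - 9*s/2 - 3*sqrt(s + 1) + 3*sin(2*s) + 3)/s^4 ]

Substitution gives 0/0 (the numerator vanishes to order 4).
Expand each term to order s^4: the coefficient of s^4 in 3·sin(2s) is 0 and in -3·√(1 + s) is 15/128.
Lower-order terms cancel with the polynomial part, so the numerator is (15/128)·s^4 + o(s^4), and the limit is (15/128)/(1) = 15/128.

15/128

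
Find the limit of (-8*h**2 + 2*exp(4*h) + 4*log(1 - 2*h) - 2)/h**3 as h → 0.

32/3

Substitution gives 0/0 (the numerator vanishes to order 3).
Expand each term to order h^3: the coefficient of h^3 in 4·ln(1 - 2h) is -32/3 and in 2·e^(4h) is 64/3.
Lower-order terms cancel with the polynomial part, so the numerator is (32/3)·h^3 + o(h^3), and the limit is (32/3)/(1) = 32/3.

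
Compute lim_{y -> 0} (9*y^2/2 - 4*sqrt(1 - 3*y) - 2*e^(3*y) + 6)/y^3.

Substitution gives 0/0 (the numerator vanishes to order 3).
Expand each term to order y^3: the coefficient of y^3 in -4·√(1 - 3y) is 27/4 and in -2·e^(3y) is -9.
Lower-order terms cancel with the polynomial part, so the numerator is (-9/4)·y^3 + o(y^3), and the limit is (-9/4)/(1) = -9/4.

-9/4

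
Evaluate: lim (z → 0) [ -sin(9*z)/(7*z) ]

-9/7

Substitution gives 0/0.
Write it as (9/(-7))·sin(9z)/(9z); since sin(u)/u → 1, the limit is -9/7.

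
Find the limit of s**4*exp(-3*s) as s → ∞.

0

Write as s^4/e^{3s}, an ∞/∞ form.
Exponential growth dominates any polynomial, so repeated L'Hôpital (or the standard result) gives 0.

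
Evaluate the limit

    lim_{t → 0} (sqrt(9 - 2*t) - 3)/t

-1/3

Substitution gives 0/0. Multiply numerator and denominator by the conjugate √(9 - 2t) + √9.
The numerator becomes (9 - 2t) − 9 = -2t, so the expression simplifies to -2/(√(9 - 2t) + √9).
Letting t → 0 gives -2/(2√9) = -1/3.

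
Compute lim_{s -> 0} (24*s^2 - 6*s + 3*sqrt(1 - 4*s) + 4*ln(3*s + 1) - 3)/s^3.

Substitution gives 0/0; apply L'Hôpital's rule 3 times.
After differentiating numerator and denominator 3 times the quotient is (216/(3*s + 1)^3 - 72/(1 - 4*s)^(5/2))/(6); at s = 0 this is 24.

24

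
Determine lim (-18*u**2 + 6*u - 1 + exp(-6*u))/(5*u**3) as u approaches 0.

Direct substitution gives 0/0.
Apply L'Hôpital: lim (-36*u + 6 - 6*e^(-6*u))/(15*u^2), still 0/0.
Apply L'Hôpital: lim (-36 + 36*e^(-6*u))/(30*u), still 0/0.
After 3 applications of L'Hôpital's rule the quotient is (-216*e^(-6*u))/(30); substituting u = 0 gives -36/5.

-36/5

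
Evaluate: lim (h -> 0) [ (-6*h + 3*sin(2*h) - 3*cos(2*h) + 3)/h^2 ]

Substitution gives 0/0; apply L'Hôpital's rule 2 times.
After differentiating numerator and denominator 2 times the quotient is (12*sqrt(2)*cos(2*h + pi/4))/(2); at h = 0 this is 6.

6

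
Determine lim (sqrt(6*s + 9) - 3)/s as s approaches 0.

Substitution gives 0/0. Multiply numerator and denominator by the conjugate √(9 + 6s) + √9.
The numerator becomes (9 + 6s) − 9 = 6s, so the expression simplifies to 6/(√(9 + 6s) + √9).
Letting s → 0 gives 6/(2√9) = 1.

1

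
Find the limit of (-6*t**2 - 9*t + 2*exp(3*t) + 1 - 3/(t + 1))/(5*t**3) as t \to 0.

Substitution gives 0/0 (the numerator vanishes to order 3).
Expand each term to order t^3: the coefficient of t^3 in 2·e^(3t) is 9 and in -3·1/(1 + t) is 3.
Lower-order terms cancel with the polynomial part, so the numerator is (12)·t^3 + o(t^3), and the limit is (12)/(5) = 12/5.

12/5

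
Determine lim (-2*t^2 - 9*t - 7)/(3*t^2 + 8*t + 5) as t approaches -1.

At t = -1 both the top and bottom vanish — a removable singularity. Factoring out (t + 1) from each leaves (-2*t - 7)/(3*t + 5), which at t = -1 equals -5/2.

-5/2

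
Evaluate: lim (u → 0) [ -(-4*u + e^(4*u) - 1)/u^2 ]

-8

Direct substitution gives 0/0.
Apply L'Hôpital: lim (4*e^(4*u) - 4)/(-2*u), still 0/0.
After 2 applications of L'Hôpital's rule the quotient is (16*e^(4*u))/(-2); substituting u = 0 gives -8.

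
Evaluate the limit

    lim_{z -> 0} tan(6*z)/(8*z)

Substitution gives 0/0.
Since tan(u)/u → 1 as u → 0, tan(6z)/(6z) → 1 and the limit is 6/8 = 3/4.

3/4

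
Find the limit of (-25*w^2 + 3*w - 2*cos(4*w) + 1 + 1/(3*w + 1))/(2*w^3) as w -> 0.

Substitution gives 0/0 (the numerator vanishes to order 3).
Expand each term to order w^3: the coefficient of w^3 in -2·cos(4w) is 0 and in 1/(1 + 3w) is -27.
Lower-order terms cancel with the polynomial part, so the numerator is (-27)·w^3 + o(w^3), and the limit is (-27)/(2) = -27/2.

-27/2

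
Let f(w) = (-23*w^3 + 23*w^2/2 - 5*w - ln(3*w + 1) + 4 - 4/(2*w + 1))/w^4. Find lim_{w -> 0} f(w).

Substitution gives 0/0 (the numerator vanishes to order 4).
Expand each term to order w^4: the coefficient of w^4 in -4·1/(1 + 2w) is -64 and in −ln(1 + 3w) is 81/4.
Lower-order terms cancel with the polynomial part, so the numerator is (-175/4)·w^4 + o(w^4), and the limit is (-175/4)/(1) = -175/4.

-175/4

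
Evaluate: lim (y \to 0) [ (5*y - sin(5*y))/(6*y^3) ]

Direct substitution gives 0/0.
Apply L'Hôpital: lim (5 - 5*cos(5*y))/(18*y^2), still 0/0.
Apply L'Hôpital: lim (25*sin(5*y))/(36*y), still 0/0.
After 3 applications of L'Hôpital's rule the quotient is (125*cos(5*y))/(36); substituting y = 0 gives 125/36.

125/36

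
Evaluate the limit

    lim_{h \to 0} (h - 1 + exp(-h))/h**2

1/2

Direct substitution gives 0/0.
Apply L'Hôpital: lim (1 - e^(-h))/(2*h), still 0/0.
After 2 applications of L'Hôpital's rule the quotient is (e^(-h))/(2); substituting h = 0 gives 1/2.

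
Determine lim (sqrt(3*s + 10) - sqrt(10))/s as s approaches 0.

3*√(10)/20

Substitution gives 0/0. Multiply numerator and denominator by the conjugate √(10 + 3s) + √10.
The numerator becomes (10 + 3s) − 10 = 3s, so the expression simplifies to 3/(√(10 + 3s) + √10).
Letting s → 0 gives 3/(2√10) = 3*√(10)/20.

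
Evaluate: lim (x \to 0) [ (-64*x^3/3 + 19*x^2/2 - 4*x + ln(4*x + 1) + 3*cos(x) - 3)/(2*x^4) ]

-511/16

Substitution gives 0/0; apply L'Hôpital's rule 4 times.
After differentiating numerator and denominator 4 times the quotient is (3*cos(x) - 1536/(4*x + 1)^4)/(48); at x = 0 this is -511/16.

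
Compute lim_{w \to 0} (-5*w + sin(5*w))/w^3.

Direct substitution gives 0/0.
Apply L'Hôpital: lim (5*cos(5*w) - 5)/(3*w^2), still 0/0.
Apply L'Hôpital: lim (-25*sin(5*w))/(6*w), still 0/0.
After 3 applications of L'Hôpital's rule the quotient is (-125*cos(5*w))/(6); substituting w = 0 gives -125/6.

-125/6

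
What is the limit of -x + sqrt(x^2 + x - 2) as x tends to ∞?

This has the form ∞ − ∞. Multiply and divide by the conjugate √(x^2 + x - 2) + x.
That gives (x - 2) / (√(x^2 + x - 2) + x).
Divide numerator and denominator by x: the limit is 1/(2·1) = 1/2.

1/2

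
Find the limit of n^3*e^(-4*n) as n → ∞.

0

Write as n^3/e^{4n}, an ∞/∞ form.
Exponential growth dominates any polynomial, so repeated L'Hôpital (or the standard result) gives 0.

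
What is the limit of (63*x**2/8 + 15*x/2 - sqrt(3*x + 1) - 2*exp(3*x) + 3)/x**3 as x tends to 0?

Substitution gives 0/0; apply L'Hôpital's rule 3 times.
After differentiating numerator and denominator 3 times the quotient is (-54*e^(3*x) - 81/(8*(3*x + 1)^(5/2)))/(6); at x = 0 this is -171/16.

-171/16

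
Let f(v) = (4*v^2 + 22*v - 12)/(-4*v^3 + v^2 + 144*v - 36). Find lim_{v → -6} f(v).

13/150

Direct substitution gives 0/0, so factor. Both numerator and denominator have (v + 6) as a factor.
After cancelling, the expression reduces to (4*v - 2)/(-4*v^2 + 25*v - 6).
Substituting v = -6 gives 13/150.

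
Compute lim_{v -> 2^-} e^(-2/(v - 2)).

As v → 2⁻, -2/(v - 2) → +∞, so e^(-2/(v - 2)) → ∞.

∞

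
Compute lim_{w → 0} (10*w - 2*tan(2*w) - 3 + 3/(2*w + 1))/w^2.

12

Substitution gives 0/0; apply L'Hôpital's rule 2 times.
After differentiating numerator and denominator 2 times the quotient is (-16*tan(2*w)/cos(2*w)^2 + 24/(2*w + 1)^3)/(2); at w = 0 this is 12.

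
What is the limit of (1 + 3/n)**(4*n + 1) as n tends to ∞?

The base → 1 and the exponent → ∞: a 1^∞ form.
Take logarithms: (4n + 1)·ln(1 + 3/n). Since ln(1+u) ~ u for small u, this behaves like (4n)·(3/n) → 12.
So the limit is e^(12).

e^(12)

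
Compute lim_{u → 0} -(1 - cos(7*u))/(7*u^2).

Substitution gives 0/0.
Use (1 − cos θ)/θ² → 1/2 with θ = 7u: the limit is 7²/(2·(-7)) = -7/2.

-7/2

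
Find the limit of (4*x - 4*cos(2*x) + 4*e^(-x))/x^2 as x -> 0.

Substitution gives 0/0; apply L'Hôpital's rule 2 times.
After differentiating numerator and denominator 2 times the quotient is (16*cos(2*x) + 4*e^(-x))/(2); at x = 0 this is 10.

10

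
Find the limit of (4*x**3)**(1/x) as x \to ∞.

Base → ∞ and exponent → 0: an ∞^0 form.
Take logs: (1/x)·ln(4·x^3) = (ln 4 + 3·ln x)/x → 0.
So the limit is e^0 = 1.

1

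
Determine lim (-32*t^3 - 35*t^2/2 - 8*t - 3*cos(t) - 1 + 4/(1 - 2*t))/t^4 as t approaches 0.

511/8

Substitution gives 0/0 (the numerator vanishes to order 4).
Expand each term to order t^4: the coefficient of t^4 in -3·cos(t) is -1/8 and in 4·1/(1 - 2t) is 64.
Lower-order terms cancel with the polynomial part, so the numerator is (511/8)·t^4 + o(t^4), and the limit is (511/8)/(1) = 511/8.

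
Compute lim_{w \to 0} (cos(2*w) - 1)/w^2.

Direct substitution gives 0/0.
Apply L'Hôpital: lim (-2*sin(2*w))/(2*w), still 0/0.
After 2 applications of L'Hôpital's rule the quotient is (-4*cos(2*w))/(2); substituting w = 0 gives -2.

-2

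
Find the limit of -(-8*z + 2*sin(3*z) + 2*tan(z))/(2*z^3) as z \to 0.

Substitution gives 0/0; apply L'Hôpital's rule 3 times.
After differentiating numerator and denominator 3 times the quotient is (-54*cos(3*z) + 12*tan(z)^4 + 16*tan(z)^2 + 4)/(-12); at z = 0 this is 25/6.

25/6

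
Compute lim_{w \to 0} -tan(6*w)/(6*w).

Substitution gives 0/0.
Since tan(u)/u → 1 as u → 0, tan(6w)/(6w) → 1 and the limit is 6/(-6) = -1.

-1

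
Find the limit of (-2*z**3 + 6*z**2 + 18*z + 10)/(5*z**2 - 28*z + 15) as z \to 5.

Since z = 5 makes numerator and denominator zero, (z - 5) divides both.
Cancelling it gives (-2*z^2 - 4*z - 2)/(5*z - 3); now plug in z = 5 to get -36/11.

-36/11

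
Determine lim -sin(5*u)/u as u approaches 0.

Substitution gives 0/0.
Write it as (5/(-1))·sin(5u)/(5u); since sin(θ)/θ → 1, the limit is -5.

-5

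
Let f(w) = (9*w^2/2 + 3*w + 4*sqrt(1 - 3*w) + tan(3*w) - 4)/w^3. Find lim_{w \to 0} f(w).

9/4

Substitution gives 0/0; apply L'Hôpital's rule 3 times.
After differentiating numerator and denominator 3 times the quotient is (162*tan(3*w)^2/cos(3*w)^2 + 54/cos(3*w)^2 - 81/(2*(1 - 3*w)^(5/2)))/(6); at w = 0 this is 9/4.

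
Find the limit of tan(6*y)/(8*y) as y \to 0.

Substitution gives 0/0.
Since tan(u)/u → 1 as u → 0, tan(6y)/(6y) → 1 and the limit is 6/8 = 3/4.

3/4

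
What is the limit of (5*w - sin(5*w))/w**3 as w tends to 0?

Direct substitution gives 0/0.
Apply L'Hôpital: lim (5 - 5*cos(5*w))/(3*w^2), still 0/0.
Apply L'Hôpital: lim (25*sin(5*w))/(6*w), still 0/0.
After 3 applications of L'Hôpital's rule the quotient is (125*cos(5*w))/(6); substituting w = 0 gives 125/6.

125/6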